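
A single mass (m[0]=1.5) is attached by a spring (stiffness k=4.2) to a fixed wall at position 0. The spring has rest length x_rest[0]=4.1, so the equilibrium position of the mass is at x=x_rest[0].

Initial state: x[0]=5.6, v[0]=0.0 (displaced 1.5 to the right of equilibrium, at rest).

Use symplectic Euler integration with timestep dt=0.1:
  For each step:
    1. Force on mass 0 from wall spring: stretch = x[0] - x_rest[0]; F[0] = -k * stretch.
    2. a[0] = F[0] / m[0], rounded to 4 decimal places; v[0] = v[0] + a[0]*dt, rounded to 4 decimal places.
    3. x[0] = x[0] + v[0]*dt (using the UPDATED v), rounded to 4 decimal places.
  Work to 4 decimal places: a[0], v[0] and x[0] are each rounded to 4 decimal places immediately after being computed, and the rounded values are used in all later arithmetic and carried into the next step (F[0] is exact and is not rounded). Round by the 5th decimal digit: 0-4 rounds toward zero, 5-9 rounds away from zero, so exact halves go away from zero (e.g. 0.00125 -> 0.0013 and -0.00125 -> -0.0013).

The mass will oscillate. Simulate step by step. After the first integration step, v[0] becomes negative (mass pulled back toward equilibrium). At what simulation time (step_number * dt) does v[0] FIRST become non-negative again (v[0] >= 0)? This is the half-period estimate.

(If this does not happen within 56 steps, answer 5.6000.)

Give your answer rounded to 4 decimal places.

Step 0: x=[5.6000] v=[0.0000]
Step 1: x=[5.5580] v=[-0.4200]
Step 2: x=[5.4752] v=[-0.8282]
Step 3: x=[5.3539] v=[-1.2133]
Step 4: x=[5.1975] v=[-1.5644]
Step 5: x=[5.0103] v=[-1.8717]
Step 6: x=[4.7976] v=[-2.1266]
Step 7: x=[4.5654] v=[-2.3219]
Step 8: x=[4.3202] v=[-2.4522]
Step 9: x=[4.0688] v=[-2.5139]
Step 10: x=[3.8183] v=[-2.5052]
Step 11: x=[3.5757] v=[-2.4263]
Step 12: x=[3.3478] v=[-2.2795]
Step 13: x=[3.1409] v=[-2.0689]
Step 14: x=[2.9609] v=[-1.8004]
Step 15: x=[2.8128] v=[-1.4815]
Step 16: x=[2.7007] v=[-1.1211]
Step 17: x=[2.6278] v=[-0.7293]
Step 18: x=[2.5961] v=[-0.3171]
Step 19: x=[2.6065] v=[0.1040]
First v>=0 after going negative at step 19, time=1.9000

Answer: 1.9000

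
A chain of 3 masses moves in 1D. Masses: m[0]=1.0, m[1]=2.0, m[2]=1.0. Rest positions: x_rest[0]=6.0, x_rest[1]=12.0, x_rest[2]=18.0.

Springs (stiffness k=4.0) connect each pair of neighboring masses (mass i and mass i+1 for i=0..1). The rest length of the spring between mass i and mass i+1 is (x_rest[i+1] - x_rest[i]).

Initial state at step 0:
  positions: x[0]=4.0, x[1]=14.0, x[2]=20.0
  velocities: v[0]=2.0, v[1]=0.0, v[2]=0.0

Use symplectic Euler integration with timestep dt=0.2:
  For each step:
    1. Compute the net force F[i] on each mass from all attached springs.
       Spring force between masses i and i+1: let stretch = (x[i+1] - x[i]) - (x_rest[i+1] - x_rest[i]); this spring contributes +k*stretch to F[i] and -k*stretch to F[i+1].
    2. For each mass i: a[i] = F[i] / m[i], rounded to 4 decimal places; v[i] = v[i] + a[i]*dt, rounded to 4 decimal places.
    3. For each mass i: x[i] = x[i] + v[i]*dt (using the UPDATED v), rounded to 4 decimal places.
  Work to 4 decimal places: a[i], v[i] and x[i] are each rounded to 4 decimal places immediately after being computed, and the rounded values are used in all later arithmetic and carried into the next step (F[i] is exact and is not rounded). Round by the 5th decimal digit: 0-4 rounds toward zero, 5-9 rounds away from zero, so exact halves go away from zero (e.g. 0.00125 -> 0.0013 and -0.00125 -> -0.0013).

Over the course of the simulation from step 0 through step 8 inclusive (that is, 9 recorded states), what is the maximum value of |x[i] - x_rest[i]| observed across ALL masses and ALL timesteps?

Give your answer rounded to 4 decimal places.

Answer: 4.5201

Derivation:
Step 0: x=[4.0000 14.0000 20.0000] v=[2.0000 0.0000 0.0000]
Step 1: x=[5.0400 13.6800 20.0000] v=[5.2000 -1.6000 0.0000]
Step 2: x=[6.5024 13.1744 19.9488] v=[7.3120 -2.5280 -0.2560]
Step 3: x=[8.0723 12.6770 19.7737] v=[7.8496 -2.4870 -0.8755]
Step 4: x=[9.4190 12.3790 19.4231] v=[6.7334 -1.4902 -1.7529]
Step 5: x=[10.2793 12.4077 18.9055] v=[4.3014 0.1434 -2.5882]
Step 6: x=[10.5201 12.7859 18.3082] v=[1.2041 1.8912 -2.9864]
Step 7: x=[10.1634 13.4247 17.7874] v=[-1.7833 3.1938 -2.6042]
Step 8: x=[9.3685 14.1516 17.5285] v=[-3.9743 3.6344 -1.2944]
Max displacement = 4.5201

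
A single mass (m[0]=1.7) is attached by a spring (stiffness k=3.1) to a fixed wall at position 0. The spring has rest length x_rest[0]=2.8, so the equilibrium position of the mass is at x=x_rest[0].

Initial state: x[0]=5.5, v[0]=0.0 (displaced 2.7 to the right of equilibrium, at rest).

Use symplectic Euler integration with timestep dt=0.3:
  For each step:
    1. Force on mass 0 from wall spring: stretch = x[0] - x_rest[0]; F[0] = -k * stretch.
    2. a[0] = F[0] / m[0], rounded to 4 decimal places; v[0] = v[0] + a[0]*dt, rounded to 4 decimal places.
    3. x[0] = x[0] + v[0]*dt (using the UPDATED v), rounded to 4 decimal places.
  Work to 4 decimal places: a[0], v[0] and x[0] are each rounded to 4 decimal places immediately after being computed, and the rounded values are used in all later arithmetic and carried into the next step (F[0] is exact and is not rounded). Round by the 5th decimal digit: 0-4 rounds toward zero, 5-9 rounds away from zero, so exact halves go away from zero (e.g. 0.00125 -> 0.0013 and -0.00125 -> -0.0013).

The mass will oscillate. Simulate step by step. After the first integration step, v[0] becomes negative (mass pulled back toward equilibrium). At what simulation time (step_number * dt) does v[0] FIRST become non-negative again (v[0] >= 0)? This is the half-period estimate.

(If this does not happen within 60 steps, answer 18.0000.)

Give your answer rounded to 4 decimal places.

Step 0: x=[5.5000] v=[0.0000]
Step 1: x=[5.0569] v=[-1.4771]
Step 2: x=[4.2434] v=[-2.7118]
Step 3: x=[3.1930] v=[-3.5014]
Step 4: x=[2.0781] v=[-3.7164]
Step 5: x=[1.0817] v=[-3.3215]
Step 6: x=[0.3673] v=[-2.3815]
Step 7: x=[0.0521] v=[-1.0507]
Step 8: x=[0.1879] v=[0.4526]
First v>=0 after going negative at step 8, time=2.4000

Answer: 2.4000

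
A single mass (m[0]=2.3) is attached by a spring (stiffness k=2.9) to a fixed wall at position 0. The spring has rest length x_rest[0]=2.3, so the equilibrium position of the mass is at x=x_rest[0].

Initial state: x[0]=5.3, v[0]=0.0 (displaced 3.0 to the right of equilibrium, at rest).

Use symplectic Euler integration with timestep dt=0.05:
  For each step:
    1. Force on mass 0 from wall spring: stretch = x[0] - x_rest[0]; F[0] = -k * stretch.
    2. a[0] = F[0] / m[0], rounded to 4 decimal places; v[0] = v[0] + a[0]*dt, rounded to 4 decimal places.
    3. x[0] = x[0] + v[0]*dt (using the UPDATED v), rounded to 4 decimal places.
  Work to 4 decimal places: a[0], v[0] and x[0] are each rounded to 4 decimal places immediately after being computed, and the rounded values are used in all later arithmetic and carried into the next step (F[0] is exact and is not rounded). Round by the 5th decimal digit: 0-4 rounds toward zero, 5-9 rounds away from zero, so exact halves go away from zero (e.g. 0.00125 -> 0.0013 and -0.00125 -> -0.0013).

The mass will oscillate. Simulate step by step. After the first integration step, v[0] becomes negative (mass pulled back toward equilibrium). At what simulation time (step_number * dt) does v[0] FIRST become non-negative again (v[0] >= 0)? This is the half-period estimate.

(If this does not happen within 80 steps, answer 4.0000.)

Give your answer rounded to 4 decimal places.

Step 0: x=[5.3000] v=[0.0000]
Step 1: x=[5.2905] v=[-0.1891]
Step 2: x=[5.2716] v=[-0.3776]
Step 3: x=[5.2434] v=[-0.5649]
Step 4: x=[5.2059] v=[-0.7505]
Step 5: x=[5.1592] v=[-0.9337]
Step 6: x=[5.1035] v=[-1.1140]
Step 7: x=[5.0390] v=[-1.2907]
Step 8: x=[4.9658] v=[-1.4634]
Step 9: x=[4.8842] v=[-1.6315]
Step 10: x=[4.7945] v=[-1.7944]
Step 11: x=[4.6969] v=[-1.9517]
Step 12: x=[4.5918] v=[-2.1028]
Step 13: x=[4.4794] v=[-2.2473]
Step 14: x=[4.3602] v=[-2.3847]
Step 15: x=[4.2345] v=[-2.5146]
Step 16: x=[4.1027] v=[-2.6366]
Step 17: x=[3.9652] v=[-2.7503]
Step 18: x=[3.8224] v=[-2.8553]
Step 19: x=[3.6748] v=[-2.9513]
Step 20: x=[3.5229] v=[-3.0380]
Step 21: x=[3.3671] v=[-3.1151]
Step 22: x=[3.2080] v=[-3.1824]
Step 23: x=[3.0460] v=[-3.2396]
Step 24: x=[2.8817] v=[-3.2866]
Step 25: x=[2.7155] v=[-3.3233]
Step 26: x=[2.5480] v=[-3.3495]
Step 27: x=[2.3797] v=[-3.3651]
Step 28: x=[2.2112] v=[-3.3701]
Step 29: x=[2.0430] v=[-3.3645]
Step 30: x=[1.8756] v=[-3.3483]
Step 31: x=[1.7095] v=[-3.3215]
Step 32: x=[1.5453] v=[-3.2843]
Step 33: x=[1.3835] v=[-3.2367]
Step 34: x=[1.2246] v=[-3.1789]
Step 35: x=[1.0690] v=[-3.1111]
Step 36: x=[0.9173] v=[-3.0335]
Step 37: x=[0.7700] v=[-2.9463]
Step 38: x=[0.6275] v=[-2.8498]
Step 39: x=[0.4903] v=[-2.7444]
Step 40: x=[0.3588] v=[-2.6303]
Step 41: x=[0.2334] v=[-2.5079]
Step 42: x=[0.1145] v=[-2.3776]
Step 43: x=[0.0025] v=[-2.2398]
Step 44: x=[-0.1023] v=[-2.0950]
Step 45: x=[-0.1995] v=[-1.9436]
Step 46: x=[-0.2888] v=[-1.7860]
Step 47: x=[-0.3699] v=[-1.6228]
Step 48: x=[-0.4426] v=[-1.4545]
Step 49: x=[-0.5067] v=[-1.2816]
Step 50: x=[-0.5619] v=[-1.1047]
Step 51: x=[-0.6081] v=[-0.9243]
Step 52: x=[-0.6452] v=[-0.7410]
Step 53: x=[-0.6730] v=[-0.5553]
Step 54: x=[-0.6914] v=[-0.3679]
Step 55: x=[-0.7004] v=[-0.1793]
Step 56: x=[-0.6999] v=[0.0099]
First v>=0 after going negative at step 56, time=2.8000

Answer: 2.8000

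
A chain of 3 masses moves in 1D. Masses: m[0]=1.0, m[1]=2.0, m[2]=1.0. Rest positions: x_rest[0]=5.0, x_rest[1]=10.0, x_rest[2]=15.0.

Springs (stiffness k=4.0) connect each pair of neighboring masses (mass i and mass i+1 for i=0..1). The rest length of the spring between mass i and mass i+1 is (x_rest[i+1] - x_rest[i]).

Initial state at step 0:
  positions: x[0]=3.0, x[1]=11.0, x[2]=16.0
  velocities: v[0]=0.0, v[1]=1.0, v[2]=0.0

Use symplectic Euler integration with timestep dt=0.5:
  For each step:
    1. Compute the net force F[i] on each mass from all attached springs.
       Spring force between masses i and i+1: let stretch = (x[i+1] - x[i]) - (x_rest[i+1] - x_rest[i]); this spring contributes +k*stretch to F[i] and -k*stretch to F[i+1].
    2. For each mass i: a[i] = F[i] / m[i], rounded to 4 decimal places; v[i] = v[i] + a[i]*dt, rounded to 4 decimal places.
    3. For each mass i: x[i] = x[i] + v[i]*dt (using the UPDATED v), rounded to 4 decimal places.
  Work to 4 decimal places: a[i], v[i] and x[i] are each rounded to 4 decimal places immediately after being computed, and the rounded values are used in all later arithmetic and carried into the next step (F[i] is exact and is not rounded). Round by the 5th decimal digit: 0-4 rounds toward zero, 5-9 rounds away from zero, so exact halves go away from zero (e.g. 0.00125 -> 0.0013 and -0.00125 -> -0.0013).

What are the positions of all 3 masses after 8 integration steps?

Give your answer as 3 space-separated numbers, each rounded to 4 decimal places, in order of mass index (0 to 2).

Answer: 8.0000 13.0000 15.0000

Derivation:
Step 0: x=[3.0000 11.0000 16.0000] v=[0.0000 1.0000 0.0000]
Step 1: x=[6.0000 10.0000 16.0000] v=[6.0000 -2.0000 0.0000]
Step 2: x=[8.0000 10.0000 15.0000] v=[4.0000 0.0000 -2.0000]
Step 3: x=[7.0000 11.5000 14.0000] v=[-2.0000 3.0000 -2.0000]
Step 4: x=[5.5000 12.0000 15.5000] v=[-3.0000 1.0000 3.0000]
Step 5: x=[5.5000 11.0000 18.5000] v=[0.0000 -2.0000 6.0000]
Step 6: x=[6.0000 11.0000 19.0000] v=[1.0000 0.0000 1.0000]
Step 7: x=[6.5000 12.5000 16.5000] v=[1.0000 3.0000 -5.0000]
Step 8: x=[8.0000 13.0000 15.0000] v=[3.0000 1.0000 -3.0000]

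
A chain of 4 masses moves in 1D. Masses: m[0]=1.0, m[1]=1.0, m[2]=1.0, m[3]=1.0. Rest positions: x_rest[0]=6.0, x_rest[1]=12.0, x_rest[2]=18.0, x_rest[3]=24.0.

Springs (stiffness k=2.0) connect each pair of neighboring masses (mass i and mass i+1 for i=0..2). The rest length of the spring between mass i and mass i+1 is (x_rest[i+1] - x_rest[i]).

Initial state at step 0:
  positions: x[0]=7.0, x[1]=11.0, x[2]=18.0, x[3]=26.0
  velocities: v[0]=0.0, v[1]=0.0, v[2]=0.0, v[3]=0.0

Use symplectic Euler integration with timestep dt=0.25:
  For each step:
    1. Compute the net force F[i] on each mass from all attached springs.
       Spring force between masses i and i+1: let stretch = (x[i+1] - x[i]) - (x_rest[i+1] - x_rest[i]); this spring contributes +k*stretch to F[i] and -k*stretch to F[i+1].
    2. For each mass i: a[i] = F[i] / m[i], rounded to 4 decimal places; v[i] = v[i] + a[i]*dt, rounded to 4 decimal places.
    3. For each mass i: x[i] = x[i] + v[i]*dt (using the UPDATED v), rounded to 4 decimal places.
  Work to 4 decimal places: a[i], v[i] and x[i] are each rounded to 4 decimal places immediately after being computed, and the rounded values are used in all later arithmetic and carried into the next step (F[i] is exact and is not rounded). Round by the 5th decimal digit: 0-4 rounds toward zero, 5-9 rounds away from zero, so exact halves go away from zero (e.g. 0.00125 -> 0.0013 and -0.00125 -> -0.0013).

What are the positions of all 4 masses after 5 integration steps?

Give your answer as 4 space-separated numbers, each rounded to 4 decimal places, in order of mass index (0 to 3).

Answer: 5.3916 13.6760 19.2558 23.6768

Derivation:
Step 0: x=[7.0000 11.0000 18.0000 26.0000] v=[0.0000 0.0000 0.0000 0.0000]
Step 1: x=[6.7500 11.3750 18.1250 25.7500] v=[-1.0000 1.5000 0.5000 -1.0000]
Step 2: x=[6.3281 12.0156 18.3594 25.2969] v=[-1.6875 2.5625 0.9375 -1.8125]
Step 3: x=[5.8672 12.7383 18.6680 24.7266] v=[-1.8438 2.8907 1.2344 -2.2813]
Step 4: x=[5.5151 13.3433 18.9927 24.1490] v=[-1.4083 2.4200 1.2989 -2.3106]
Step 5: x=[5.3916 13.6760 19.2558 23.6768] v=[-0.4942 1.3306 1.0524 -1.8888]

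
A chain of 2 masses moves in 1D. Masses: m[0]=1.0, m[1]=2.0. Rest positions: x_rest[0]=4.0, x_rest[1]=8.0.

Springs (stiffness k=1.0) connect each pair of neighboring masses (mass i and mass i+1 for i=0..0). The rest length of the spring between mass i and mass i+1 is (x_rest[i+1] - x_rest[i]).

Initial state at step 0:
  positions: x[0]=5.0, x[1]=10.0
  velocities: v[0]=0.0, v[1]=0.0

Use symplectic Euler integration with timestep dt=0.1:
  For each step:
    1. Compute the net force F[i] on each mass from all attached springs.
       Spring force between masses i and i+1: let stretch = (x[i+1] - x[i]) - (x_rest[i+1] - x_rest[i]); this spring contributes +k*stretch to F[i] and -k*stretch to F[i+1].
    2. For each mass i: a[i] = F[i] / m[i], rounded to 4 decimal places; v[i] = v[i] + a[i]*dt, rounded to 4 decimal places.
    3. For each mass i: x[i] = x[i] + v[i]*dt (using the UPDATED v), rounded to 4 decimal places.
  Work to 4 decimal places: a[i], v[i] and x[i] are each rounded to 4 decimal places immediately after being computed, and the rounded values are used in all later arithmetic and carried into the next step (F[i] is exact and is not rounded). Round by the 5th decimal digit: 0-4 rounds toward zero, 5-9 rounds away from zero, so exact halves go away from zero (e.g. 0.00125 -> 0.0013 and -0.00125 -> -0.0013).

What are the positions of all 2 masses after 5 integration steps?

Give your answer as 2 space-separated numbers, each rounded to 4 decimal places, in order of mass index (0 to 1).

Step 0: x=[5.0000 10.0000] v=[0.0000 0.0000]
Step 1: x=[5.0100 9.9950] v=[0.1000 -0.0500]
Step 2: x=[5.0299 9.9851] v=[0.1985 -0.0993]
Step 3: x=[5.0593 9.9704] v=[0.2940 -0.1471]
Step 4: x=[5.0978 9.9511] v=[0.3851 -0.1927]
Step 5: x=[5.1448 9.9276] v=[0.4704 -0.2354]

Answer: 5.1448 9.9276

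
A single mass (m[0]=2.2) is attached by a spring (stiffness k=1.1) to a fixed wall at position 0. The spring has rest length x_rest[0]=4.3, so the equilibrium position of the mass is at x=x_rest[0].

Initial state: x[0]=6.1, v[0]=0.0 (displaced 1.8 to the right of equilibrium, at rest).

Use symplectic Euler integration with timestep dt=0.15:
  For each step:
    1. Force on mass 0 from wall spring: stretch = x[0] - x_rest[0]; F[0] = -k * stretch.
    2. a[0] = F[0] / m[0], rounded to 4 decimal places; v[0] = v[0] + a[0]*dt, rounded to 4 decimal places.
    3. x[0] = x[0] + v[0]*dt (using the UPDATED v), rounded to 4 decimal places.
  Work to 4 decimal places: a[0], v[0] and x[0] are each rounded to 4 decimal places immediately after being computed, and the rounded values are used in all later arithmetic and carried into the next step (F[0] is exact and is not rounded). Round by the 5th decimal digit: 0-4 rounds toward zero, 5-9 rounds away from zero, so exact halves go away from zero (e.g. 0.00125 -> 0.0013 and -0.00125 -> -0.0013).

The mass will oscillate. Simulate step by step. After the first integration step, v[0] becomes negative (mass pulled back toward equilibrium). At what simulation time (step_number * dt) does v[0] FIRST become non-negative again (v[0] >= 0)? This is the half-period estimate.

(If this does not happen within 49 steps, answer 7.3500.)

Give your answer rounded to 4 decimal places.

Answer: 4.5000

Derivation:
Step 0: x=[6.1000] v=[0.0000]
Step 1: x=[6.0798] v=[-0.1350]
Step 2: x=[6.0395] v=[-0.2685]
Step 3: x=[5.9797] v=[-0.3990]
Step 4: x=[5.9010] v=[-0.5250]
Step 5: x=[5.8042] v=[-0.6451]
Step 6: x=[5.6905] v=[-0.7579]
Step 7: x=[5.5612] v=[-0.8622]
Step 8: x=[5.4177] v=[-0.9568]
Step 9: x=[5.2616] v=[-1.0406]
Step 10: x=[5.0947] v=[-1.1127]
Step 11: x=[4.9189] v=[-1.1723]
Step 12: x=[4.7361] v=[-1.2187]
Step 13: x=[4.5484] v=[-1.2514]
Step 14: x=[4.3579] v=[-1.2700]
Step 15: x=[4.1667] v=[-1.2744]
Step 16: x=[3.9770] v=[-1.2644]
Step 17: x=[3.7910] v=[-1.2402]
Step 18: x=[3.6107] v=[-1.2020]
Step 19: x=[3.4382] v=[-1.1503]
Step 20: x=[3.2753] v=[-1.0857]
Step 21: x=[3.1240] v=[-1.0088]
Step 22: x=[2.9859] v=[-0.9206]
Step 23: x=[2.8626] v=[-0.8220]
Step 24: x=[2.7555] v=[-0.7142]
Step 25: x=[2.6657] v=[-0.5984]
Step 26: x=[2.5943] v=[-0.4758]
Step 27: x=[2.5421] v=[-0.3479]
Step 28: x=[2.5097] v=[-0.2161]
Step 29: x=[2.4974] v=[-0.0818]
Step 30: x=[2.5054] v=[0.0534]
First v>=0 after going negative at step 30, time=4.5000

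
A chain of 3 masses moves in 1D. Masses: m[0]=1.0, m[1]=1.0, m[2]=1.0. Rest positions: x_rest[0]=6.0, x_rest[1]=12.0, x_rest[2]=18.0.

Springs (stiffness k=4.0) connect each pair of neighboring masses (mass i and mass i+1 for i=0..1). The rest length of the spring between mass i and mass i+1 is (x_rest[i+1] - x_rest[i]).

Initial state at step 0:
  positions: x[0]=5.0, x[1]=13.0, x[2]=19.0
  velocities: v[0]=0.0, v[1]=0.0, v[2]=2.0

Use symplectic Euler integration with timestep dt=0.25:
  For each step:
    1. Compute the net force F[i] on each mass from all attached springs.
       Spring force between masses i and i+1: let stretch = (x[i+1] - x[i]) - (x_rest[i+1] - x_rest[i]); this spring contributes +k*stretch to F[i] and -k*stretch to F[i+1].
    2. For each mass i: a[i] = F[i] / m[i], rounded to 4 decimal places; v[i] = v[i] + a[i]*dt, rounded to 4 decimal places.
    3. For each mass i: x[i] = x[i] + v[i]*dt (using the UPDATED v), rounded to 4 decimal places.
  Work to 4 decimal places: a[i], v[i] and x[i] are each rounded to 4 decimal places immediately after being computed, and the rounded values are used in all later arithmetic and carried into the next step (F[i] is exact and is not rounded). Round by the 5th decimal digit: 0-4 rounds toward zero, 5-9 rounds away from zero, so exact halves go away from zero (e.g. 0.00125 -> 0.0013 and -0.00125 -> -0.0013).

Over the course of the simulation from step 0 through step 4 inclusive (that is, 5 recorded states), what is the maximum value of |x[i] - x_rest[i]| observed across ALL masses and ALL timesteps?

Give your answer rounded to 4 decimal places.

Step 0: x=[5.0000 13.0000 19.0000] v=[0.0000 0.0000 2.0000]
Step 1: x=[5.5000 12.5000 19.5000] v=[2.0000 -2.0000 2.0000]
Step 2: x=[6.2500 12.0000 19.7500] v=[3.0000 -2.0000 1.0000]
Step 3: x=[6.9375 12.0000 19.5625] v=[2.7500 0.0000 -0.7500]
Step 4: x=[7.3906 12.6250 18.9844] v=[1.8125 2.5000 -2.3125]
Max displacement = 1.7500

Answer: 1.7500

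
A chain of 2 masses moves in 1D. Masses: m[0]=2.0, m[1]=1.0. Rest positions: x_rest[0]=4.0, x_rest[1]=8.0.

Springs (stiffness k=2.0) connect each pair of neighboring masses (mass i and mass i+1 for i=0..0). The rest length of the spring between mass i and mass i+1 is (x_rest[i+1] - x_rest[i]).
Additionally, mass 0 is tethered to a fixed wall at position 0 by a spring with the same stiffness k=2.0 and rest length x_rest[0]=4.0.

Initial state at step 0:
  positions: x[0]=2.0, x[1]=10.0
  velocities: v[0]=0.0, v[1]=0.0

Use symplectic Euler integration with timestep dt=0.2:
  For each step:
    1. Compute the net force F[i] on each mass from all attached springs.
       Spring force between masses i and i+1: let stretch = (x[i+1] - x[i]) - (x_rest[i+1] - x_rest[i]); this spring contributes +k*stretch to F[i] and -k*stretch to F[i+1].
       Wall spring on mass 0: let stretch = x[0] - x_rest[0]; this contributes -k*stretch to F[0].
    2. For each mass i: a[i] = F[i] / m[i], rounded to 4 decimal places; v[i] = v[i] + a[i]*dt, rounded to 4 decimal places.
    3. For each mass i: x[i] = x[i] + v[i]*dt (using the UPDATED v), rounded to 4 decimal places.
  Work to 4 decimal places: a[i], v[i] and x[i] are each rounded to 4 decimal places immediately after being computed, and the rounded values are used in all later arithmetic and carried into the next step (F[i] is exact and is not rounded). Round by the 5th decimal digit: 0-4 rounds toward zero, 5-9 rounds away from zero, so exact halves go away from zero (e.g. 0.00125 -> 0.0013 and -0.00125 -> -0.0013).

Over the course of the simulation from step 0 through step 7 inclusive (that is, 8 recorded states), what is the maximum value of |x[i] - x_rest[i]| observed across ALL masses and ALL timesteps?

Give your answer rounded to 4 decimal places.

Step 0: x=[2.0000 10.0000] v=[0.0000 0.0000]
Step 1: x=[2.2400 9.6800] v=[1.2000 -1.6000]
Step 2: x=[2.6880 9.0848] v=[2.2400 -2.9760]
Step 3: x=[3.2844 8.2979] v=[2.9818 -3.9347]
Step 4: x=[3.9499 7.4299] v=[3.3276 -4.3401]
Step 5: x=[4.5966 6.6035] v=[3.2336 -4.1321]
Step 6: x=[5.1397 5.9365] v=[2.7157 -3.3349]
Step 7: x=[5.5091 5.5258] v=[1.8471 -2.0536]
Max displacement = 2.4742

Answer: 2.4742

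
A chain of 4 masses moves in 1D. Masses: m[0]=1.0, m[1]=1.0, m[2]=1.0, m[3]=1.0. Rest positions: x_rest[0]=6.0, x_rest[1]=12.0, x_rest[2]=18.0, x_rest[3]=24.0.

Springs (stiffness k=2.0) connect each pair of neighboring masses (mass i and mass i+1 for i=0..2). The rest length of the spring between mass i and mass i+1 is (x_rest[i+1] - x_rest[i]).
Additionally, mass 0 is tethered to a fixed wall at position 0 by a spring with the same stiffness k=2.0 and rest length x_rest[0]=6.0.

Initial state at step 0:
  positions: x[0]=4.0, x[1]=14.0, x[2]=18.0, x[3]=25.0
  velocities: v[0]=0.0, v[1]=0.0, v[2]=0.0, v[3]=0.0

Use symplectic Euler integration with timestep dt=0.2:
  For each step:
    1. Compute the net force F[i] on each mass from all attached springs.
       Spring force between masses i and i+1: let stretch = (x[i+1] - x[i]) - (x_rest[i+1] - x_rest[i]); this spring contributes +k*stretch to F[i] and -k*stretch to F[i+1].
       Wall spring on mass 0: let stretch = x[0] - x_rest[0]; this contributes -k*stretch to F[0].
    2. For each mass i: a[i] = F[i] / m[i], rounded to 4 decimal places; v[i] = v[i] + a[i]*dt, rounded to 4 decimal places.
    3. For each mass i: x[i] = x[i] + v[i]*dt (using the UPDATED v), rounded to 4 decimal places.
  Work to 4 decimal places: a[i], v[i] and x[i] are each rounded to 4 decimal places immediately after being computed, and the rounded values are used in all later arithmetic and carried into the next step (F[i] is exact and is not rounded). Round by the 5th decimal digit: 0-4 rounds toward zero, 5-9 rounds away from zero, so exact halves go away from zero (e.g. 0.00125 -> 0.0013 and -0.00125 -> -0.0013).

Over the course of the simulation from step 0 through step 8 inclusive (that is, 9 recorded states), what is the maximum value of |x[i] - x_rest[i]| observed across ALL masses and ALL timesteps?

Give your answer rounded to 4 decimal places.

Answer: 2.1448

Derivation:
Step 0: x=[4.0000 14.0000 18.0000 25.0000] v=[0.0000 0.0000 0.0000 0.0000]
Step 1: x=[4.4800 13.5200 18.2400 24.9200] v=[2.4000 -2.4000 1.2000 -0.4000]
Step 2: x=[5.3248 12.6944 18.6368 24.7856] v=[4.2240 -4.1280 1.9840 -0.6720]
Step 3: x=[6.3332 11.7546 19.0501 24.6393] v=[5.0419 -4.6989 2.0666 -0.7315]
Step 4: x=[7.2686 10.9647 19.3269 24.5259] v=[4.6772 -3.9493 1.3841 -0.5672]
Step 5: x=[7.9182 10.5481 19.3507 24.4765] v=[3.2482 -2.0829 0.1188 -0.2468]
Step 6: x=[8.1448 10.6253 19.0803 24.4971] v=[1.1329 0.3862 -1.3519 0.1029]
Step 7: x=[7.9182 11.1805 18.5669 24.5643] v=[-1.1328 2.7760 -2.5672 0.3362]
Step 8: x=[7.3192 12.0656 17.9423 24.6317] v=[-2.9952 4.4256 -3.1228 0.3372]
Max displacement = 2.1448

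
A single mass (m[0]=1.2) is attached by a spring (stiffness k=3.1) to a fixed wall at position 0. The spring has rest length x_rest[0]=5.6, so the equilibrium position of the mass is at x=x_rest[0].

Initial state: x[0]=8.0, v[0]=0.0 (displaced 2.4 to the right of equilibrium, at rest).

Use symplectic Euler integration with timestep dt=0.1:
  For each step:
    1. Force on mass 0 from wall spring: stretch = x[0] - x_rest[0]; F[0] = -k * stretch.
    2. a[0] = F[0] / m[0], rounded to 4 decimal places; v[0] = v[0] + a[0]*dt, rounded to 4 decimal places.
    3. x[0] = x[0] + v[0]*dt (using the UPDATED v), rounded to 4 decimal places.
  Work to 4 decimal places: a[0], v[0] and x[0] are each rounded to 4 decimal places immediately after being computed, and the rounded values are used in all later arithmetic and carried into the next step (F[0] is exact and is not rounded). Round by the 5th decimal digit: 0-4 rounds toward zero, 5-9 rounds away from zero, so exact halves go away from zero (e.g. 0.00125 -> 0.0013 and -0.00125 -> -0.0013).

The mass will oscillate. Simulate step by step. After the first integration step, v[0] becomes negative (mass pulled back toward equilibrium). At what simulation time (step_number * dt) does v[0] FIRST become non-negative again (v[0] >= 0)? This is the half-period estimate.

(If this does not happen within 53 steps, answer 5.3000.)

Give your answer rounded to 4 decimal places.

Step 0: x=[8.0000] v=[0.0000]
Step 1: x=[7.9380] v=[-0.6200]
Step 2: x=[7.8156] v=[-1.2240]
Step 3: x=[7.6360] v=[-1.7964]
Step 4: x=[7.4038] v=[-2.3224]
Step 5: x=[7.1250] v=[-2.7884]
Step 6: x=[6.8068] v=[-3.1824]
Step 7: x=[6.4574] v=[-3.4942]
Step 8: x=[6.0858] v=[-3.7157]
Step 9: x=[5.7017] v=[-3.8412]
Step 10: x=[5.3150] v=[-3.8675]
Step 11: x=[4.9356] v=[-3.7939]
Step 12: x=[4.5734] v=[-3.6223]
Step 13: x=[4.2377] v=[-3.3571]
Step 14: x=[3.9372] v=[-3.0052]
Step 15: x=[3.6796] v=[-2.5756]
Step 16: x=[3.4717] v=[-2.0795]
Step 17: x=[3.3187] v=[-1.5297]
Step 18: x=[3.2247] v=[-0.9404]
Step 19: x=[3.1920] v=[-0.3268]
Step 20: x=[3.2215] v=[0.2953]
First v>=0 after going negative at step 20, time=2.0000

Answer: 2.0000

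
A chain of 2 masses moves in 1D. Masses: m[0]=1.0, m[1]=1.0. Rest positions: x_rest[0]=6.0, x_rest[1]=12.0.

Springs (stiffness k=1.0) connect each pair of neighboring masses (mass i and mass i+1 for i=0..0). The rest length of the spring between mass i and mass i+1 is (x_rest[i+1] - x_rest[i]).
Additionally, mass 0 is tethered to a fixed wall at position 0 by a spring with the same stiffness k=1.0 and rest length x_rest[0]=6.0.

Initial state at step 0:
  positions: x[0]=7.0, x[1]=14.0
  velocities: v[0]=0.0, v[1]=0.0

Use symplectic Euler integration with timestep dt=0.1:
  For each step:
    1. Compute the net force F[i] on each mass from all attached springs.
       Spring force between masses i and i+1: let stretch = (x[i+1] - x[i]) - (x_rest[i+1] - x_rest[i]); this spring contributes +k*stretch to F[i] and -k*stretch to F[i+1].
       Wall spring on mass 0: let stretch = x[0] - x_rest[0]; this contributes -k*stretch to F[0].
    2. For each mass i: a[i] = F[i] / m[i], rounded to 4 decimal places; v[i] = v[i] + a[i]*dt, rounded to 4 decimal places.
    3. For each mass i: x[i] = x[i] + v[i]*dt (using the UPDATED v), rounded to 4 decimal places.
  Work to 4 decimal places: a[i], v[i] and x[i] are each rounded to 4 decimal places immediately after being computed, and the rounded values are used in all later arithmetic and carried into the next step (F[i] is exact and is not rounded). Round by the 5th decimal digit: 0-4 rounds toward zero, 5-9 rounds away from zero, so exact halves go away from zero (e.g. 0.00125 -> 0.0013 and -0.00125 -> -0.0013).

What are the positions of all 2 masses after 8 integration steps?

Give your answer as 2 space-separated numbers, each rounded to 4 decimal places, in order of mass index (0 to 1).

Answer: 6.9804 13.6602

Derivation:
Step 0: x=[7.0000 14.0000] v=[0.0000 0.0000]
Step 1: x=[7.0000 13.9900] v=[0.0000 -0.1000]
Step 2: x=[6.9999 13.9701] v=[-0.0010 -0.1990]
Step 3: x=[6.9995 13.9405] v=[-0.0040 -0.2960]
Step 4: x=[6.9985 13.9015] v=[-0.0099 -0.3901]
Step 5: x=[6.9966 13.8535] v=[-0.0195 -0.4804]
Step 6: x=[6.9933 13.7969] v=[-0.0335 -0.5661]
Step 7: x=[6.9881 13.7323] v=[-0.0525 -0.6465]
Step 8: x=[6.9804 13.6602] v=[-0.0769 -0.7209]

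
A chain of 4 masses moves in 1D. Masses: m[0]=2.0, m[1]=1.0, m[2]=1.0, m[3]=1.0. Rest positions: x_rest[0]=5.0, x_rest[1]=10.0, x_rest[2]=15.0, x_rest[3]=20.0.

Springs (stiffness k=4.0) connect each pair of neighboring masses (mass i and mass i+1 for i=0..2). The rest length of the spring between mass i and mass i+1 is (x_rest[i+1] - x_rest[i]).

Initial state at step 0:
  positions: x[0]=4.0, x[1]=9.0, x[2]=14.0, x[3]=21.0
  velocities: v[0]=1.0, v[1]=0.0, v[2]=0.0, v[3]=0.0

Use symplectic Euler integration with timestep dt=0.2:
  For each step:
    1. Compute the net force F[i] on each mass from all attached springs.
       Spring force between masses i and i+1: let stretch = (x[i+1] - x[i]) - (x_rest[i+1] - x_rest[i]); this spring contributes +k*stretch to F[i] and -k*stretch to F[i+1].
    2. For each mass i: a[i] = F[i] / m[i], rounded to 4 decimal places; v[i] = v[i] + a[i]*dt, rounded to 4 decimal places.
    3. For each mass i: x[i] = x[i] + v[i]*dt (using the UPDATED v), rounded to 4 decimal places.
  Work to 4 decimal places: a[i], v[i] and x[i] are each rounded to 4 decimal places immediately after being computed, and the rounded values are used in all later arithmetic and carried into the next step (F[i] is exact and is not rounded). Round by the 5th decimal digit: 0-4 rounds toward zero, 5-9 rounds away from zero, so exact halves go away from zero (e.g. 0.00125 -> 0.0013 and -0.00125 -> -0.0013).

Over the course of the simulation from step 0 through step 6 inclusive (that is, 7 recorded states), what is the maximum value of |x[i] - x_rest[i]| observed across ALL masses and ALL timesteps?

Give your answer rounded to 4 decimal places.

Step 0: x=[4.0000 9.0000 14.0000 21.0000] v=[1.0000 0.0000 0.0000 0.0000]
Step 1: x=[4.2000 9.0000 14.3200 20.6800] v=[1.0000 0.0000 1.6000 -1.6000]
Step 2: x=[4.3840 9.0832 14.8064 20.1424] v=[0.9200 0.4160 2.4320 -2.6880]
Step 3: x=[4.5439 9.3302 15.2308 19.5510] v=[0.7997 1.2352 2.1222 -2.9568]
Step 4: x=[4.6867 9.7555 15.4024 19.0684] v=[0.7142 2.1266 0.8579 -2.4130]
Step 5: x=[4.8350 10.2733 15.2570 18.7992] v=[0.7417 2.5891 -0.7268 -1.3458]
Step 6: x=[5.0184 10.7184 14.8810 18.7633] v=[0.9170 2.2254 -1.8800 -0.1796]
Max displacement = 1.2367

Answer: 1.2367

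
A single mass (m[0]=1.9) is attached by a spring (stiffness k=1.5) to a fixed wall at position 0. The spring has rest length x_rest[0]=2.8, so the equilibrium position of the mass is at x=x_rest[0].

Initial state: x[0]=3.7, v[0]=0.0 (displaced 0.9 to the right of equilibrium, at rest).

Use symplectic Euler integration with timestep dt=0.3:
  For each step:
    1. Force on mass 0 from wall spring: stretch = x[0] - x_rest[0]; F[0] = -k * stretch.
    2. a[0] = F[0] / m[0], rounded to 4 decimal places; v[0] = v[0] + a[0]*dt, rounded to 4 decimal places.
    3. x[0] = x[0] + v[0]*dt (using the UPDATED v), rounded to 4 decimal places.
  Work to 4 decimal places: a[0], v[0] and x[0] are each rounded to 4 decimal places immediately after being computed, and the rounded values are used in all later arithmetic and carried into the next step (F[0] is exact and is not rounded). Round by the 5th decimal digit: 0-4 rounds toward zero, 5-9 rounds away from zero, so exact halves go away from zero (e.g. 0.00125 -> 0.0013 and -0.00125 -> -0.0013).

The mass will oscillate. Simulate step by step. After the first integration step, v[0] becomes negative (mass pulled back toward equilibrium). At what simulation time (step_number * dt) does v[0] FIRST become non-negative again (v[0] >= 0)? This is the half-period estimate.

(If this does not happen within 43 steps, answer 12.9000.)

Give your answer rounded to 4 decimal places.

Answer: 3.6000

Derivation:
Step 0: x=[3.7000] v=[0.0000]
Step 1: x=[3.6360] v=[-0.2132]
Step 2: x=[3.5126] v=[-0.4112]
Step 3: x=[3.3386] v=[-0.5800]
Step 4: x=[3.1263] v=[-0.7076]
Step 5: x=[2.8908] v=[-0.7849]
Step 6: x=[2.6489] v=[-0.8064]
Step 7: x=[2.4177] v=[-0.7706]
Step 8: x=[2.2137] v=[-0.6801]
Step 9: x=[2.0513] v=[-0.5412]
Step 10: x=[1.9421] v=[-0.3639]
Step 11: x=[1.8939] v=[-0.1607]
Step 12: x=[1.9101] v=[0.0539]
First v>=0 after going negative at step 12, time=3.6000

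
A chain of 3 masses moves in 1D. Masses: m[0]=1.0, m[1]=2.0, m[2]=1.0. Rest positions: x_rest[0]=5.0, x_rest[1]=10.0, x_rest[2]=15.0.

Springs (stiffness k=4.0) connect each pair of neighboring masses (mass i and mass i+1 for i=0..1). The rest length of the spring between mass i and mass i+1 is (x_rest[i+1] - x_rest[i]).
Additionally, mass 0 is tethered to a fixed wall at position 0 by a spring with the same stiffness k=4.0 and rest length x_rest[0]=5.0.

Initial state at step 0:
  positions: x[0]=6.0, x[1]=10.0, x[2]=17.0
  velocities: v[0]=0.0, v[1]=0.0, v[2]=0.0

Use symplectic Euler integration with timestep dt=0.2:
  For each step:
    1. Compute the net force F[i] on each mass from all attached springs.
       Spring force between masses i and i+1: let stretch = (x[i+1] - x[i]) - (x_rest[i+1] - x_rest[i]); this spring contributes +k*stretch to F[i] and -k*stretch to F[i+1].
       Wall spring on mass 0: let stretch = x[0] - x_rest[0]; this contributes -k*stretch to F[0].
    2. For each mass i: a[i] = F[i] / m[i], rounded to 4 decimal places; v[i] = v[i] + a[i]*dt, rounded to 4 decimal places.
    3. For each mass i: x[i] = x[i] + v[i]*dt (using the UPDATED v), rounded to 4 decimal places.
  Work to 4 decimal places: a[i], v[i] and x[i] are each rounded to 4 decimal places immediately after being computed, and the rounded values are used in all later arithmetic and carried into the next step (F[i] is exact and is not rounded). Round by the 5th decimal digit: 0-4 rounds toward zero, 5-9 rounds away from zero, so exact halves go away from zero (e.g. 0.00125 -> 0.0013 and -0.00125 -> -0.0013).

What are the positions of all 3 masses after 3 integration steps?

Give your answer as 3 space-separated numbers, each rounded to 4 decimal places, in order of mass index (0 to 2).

Step 0: x=[6.0000 10.0000 17.0000] v=[0.0000 0.0000 0.0000]
Step 1: x=[5.6800 10.2400 16.6800] v=[-1.6000 1.2000 -1.6000]
Step 2: x=[5.1808 10.6304 16.1296] v=[-2.4960 1.9520 -2.7520]
Step 3: x=[4.7246 11.0248 15.4993] v=[-2.2810 1.9718 -3.1514]

Answer: 4.7246 11.0248 15.4993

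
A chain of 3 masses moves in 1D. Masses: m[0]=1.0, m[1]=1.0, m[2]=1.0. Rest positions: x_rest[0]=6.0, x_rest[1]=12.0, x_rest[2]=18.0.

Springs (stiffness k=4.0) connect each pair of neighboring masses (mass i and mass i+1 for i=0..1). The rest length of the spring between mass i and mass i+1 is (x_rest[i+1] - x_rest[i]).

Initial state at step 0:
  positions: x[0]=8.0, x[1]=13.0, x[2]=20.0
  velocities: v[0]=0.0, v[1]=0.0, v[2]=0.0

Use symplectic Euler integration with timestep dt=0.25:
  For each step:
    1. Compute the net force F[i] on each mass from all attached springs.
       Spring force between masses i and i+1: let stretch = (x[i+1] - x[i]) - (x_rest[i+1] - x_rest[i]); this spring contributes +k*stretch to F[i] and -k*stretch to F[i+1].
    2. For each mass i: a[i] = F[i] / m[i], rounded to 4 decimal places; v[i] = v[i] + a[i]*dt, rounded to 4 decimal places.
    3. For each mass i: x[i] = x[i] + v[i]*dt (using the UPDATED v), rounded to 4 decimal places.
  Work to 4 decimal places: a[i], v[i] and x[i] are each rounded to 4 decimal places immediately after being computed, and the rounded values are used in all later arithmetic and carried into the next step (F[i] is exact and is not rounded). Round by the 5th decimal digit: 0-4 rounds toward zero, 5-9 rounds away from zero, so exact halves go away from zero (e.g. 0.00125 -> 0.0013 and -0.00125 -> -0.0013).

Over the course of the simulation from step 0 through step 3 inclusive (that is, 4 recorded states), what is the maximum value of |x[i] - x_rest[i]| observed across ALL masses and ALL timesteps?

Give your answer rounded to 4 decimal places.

Answer: 2.4063

Derivation:
Step 0: x=[8.0000 13.0000 20.0000] v=[0.0000 0.0000 0.0000]
Step 1: x=[7.7500 13.5000 19.7500] v=[-1.0000 2.0000 -1.0000]
Step 2: x=[7.4375 14.1250 19.4375] v=[-1.2500 2.5000 -1.2500]
Step 3: x=[7.2969 14.4063 19.2969] v=[-0.5625 1.1250 -0.5625]
Max displacement = 2.4063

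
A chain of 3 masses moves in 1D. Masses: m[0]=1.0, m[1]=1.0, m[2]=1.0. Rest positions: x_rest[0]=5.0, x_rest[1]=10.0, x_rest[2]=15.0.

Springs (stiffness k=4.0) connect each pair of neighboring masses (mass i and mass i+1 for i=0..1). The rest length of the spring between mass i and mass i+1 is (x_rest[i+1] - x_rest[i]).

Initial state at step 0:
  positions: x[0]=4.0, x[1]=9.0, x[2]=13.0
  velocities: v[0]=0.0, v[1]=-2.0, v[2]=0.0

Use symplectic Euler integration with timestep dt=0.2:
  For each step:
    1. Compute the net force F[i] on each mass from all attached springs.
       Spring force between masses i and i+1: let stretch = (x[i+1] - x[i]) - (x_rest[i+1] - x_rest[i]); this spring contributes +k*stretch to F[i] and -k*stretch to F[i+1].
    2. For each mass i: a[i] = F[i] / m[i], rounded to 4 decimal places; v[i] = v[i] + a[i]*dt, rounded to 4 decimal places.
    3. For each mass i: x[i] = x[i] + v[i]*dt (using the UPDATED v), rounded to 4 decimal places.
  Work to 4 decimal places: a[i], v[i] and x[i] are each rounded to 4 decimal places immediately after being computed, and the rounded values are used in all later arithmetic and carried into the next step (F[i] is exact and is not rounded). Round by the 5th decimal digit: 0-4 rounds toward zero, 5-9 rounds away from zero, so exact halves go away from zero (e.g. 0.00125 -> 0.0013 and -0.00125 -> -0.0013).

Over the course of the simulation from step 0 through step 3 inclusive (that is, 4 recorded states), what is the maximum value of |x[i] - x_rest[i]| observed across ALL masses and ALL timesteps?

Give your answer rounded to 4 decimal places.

Step 0: x=[4.0000 9.0000 13.0000] v=[0.0000 -2.0000 0.0000]
Step 1: x=[4.0000 8.4400 13.1600] v=[0.0000 -2.8000 0.8000]
Step 2: x=[3.9104 7.9248 13.3648] v=[-0.4480 -2.5760 1.0240]
Step 3: x=[3.6631 7.6377 13.4992] v=[-1.2365 -1.4355 0.6720]
Max displacement = 2.3623

Answer: 2.3623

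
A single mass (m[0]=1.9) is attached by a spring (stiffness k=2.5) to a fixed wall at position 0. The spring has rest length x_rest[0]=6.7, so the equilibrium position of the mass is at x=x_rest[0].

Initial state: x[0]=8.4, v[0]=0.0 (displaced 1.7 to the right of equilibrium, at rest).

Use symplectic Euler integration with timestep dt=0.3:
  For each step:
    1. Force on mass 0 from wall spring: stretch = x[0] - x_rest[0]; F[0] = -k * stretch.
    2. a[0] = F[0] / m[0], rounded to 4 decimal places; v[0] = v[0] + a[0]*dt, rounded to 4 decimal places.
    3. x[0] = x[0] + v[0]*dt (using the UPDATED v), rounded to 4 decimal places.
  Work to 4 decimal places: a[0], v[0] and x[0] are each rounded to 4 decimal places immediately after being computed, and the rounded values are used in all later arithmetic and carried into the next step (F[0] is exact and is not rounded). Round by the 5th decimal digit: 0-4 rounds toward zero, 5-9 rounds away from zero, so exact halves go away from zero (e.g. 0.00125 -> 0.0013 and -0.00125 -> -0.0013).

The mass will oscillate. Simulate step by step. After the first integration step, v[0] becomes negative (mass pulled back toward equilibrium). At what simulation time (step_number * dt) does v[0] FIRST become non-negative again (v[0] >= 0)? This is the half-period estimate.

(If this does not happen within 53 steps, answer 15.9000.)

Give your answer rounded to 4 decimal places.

Answer: 3.0000

Derivation:
Step 0: x=[8.4000] v=[0.0000]
Step 1: x=[8.1987] v=[-0.6710]
Step 2: x=[7.8199] v=[-1.2626]
Step 3: x=[7.3085] v=[-1.7047]
Step 4: x=[6.7250] v=[-1.9449]
Step 5: x=[6.1386] v=[-1.9548]
Step 6: x=[5.6186] v=[-1.7332]
Step 7: x=[5.2267] v=[-1.3063]
Step 8: x=[5.0093] v=[-0.7247]
Step 9: x=[4.9921] v=[-0.0573]
Step 10: x=[5.1772] v=[0.6169]
First v>=0 after going negative at step 10, time=3.0000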